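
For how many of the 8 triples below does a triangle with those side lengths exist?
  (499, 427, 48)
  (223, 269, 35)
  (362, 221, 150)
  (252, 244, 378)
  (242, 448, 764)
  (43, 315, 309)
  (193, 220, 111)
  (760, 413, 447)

5

(48,427,499): 48+427 ≤ 499 → not valid
(35,223,269): 35+223 ≤ 269 → not valid
(150,221,362): 150+221 > 362 → valid
(244,252,378): 244+252 > 378 → valid
(242,448,764): 242+448 ≤ 764 → not valid
(43,309,315): 43+309 > 315 → valid
(111,193,220): 111+193 > 220 → valid
(413,447,760): 413+447 > 760 → valid
5 of the 8 triples form a triangle.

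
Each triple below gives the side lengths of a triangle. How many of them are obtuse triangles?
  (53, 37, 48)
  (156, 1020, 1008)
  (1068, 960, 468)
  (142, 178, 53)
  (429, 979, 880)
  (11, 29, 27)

1

(53,37,48): 37²+48² = 3673 > 2809 = 53² → acute
(156,1020,1008): 156²+1008² = 1040400 = 1020² → right
(1068,960,468): 468²+960² = 1140624 = 1068² → right
(142,178,53): 53²+142² = 22973 < 31684 = 178² → obtuse
(429,979,880): 429²+880² = 958441 = 979² → right
(11,29,27): 11²+27² = 850 > 841 = 29² → acute
1 of the 6 is obtuse.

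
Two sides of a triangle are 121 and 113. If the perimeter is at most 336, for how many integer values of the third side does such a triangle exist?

94

Triangle inequality: 8 < x < 234. Perimeter ≤ 336 gives x ≤ 336 − 121 − 113 = 102.
So 8 < x ≤ 102; integers 9 through 102: 94 values.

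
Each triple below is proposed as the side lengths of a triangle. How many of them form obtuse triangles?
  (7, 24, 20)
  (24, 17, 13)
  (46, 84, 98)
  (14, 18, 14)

(7,24,20): 7²+20² = 449 < 576 = 24² → obtuse
(24,17,13): 13²+17² = 458 < 576 = 24² → obtuse
(46,84,98): 46²+84² = 9172 < 9604 = 98² → obtuse
(14,18,14): 14²+14² = 392 > 324 = 18² → acute
3 of the 4 are obtuse.

3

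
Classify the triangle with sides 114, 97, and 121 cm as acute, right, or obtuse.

Compare the square of the longest side to the sum of squares of the other two: 97² + 114² = 22405 > 14641 = 121².

acute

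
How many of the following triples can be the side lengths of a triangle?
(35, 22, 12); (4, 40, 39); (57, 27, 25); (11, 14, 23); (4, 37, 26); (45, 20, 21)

(12,22,35): 12+22 ≤ 35 → not valid
(4,39,40): 4+39 > 40 → valid
(25,27,57): 25+27 ≤ 57 → not valid
(11,14,23): 11+14 > 23 → valid
(4,26,37): 4+26 ≤ 37 → not valid
(20,21,45): 20+21 ≤ 45 → not valid
2 of the 6 triples form a triangle.

2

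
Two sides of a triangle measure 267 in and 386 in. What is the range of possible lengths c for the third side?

119 < c < 653

By the triangle inequality, c must be less than 267 + 386 = 653 and greater than |267 − 386| = 119.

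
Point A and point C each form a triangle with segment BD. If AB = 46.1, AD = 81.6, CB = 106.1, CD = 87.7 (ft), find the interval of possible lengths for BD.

35.5 < BD < 127.7

From triangle ABD: |46.1 − 81.6| < BD < 46.1 + 81.6, i.e. 35.5 < BD < 127.7.
From triangle CBD: 18.4 < BD < 193.8.
Both must hold, so BD lies in the intersection.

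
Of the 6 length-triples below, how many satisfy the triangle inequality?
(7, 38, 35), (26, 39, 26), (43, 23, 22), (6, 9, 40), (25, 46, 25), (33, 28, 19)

5

(7,35,38): 7+35 > 38 → valid
(26,26,39): 26+26 > 39 → valid
(22,23,43): 22+23 > 43 → valid
(6,9,40): 6+9 ≤ 40 → not valid
(25,25,46): 25+25 > 46 → valid
(19,28,33): 19+28 > 33 → valid
5 of the 6 triples form a triangle.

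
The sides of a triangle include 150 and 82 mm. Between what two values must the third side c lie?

68 < c < 232

By the triangle inequality, c must be less than 150 + 82 = 232 and greater than |150 − 82| = 68.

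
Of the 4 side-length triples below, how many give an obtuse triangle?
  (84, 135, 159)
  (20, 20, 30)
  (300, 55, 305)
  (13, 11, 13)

(84,135,159): 84²+135² = 25281 = 159² → right
(20,20,30): 20²+20² = 800 < 900 = 30² → obtuse
(300,55,305): 55²+300² = 93025 = 305² → right
(13,11,13): 11²+13² = 290 > 169 = 13² → acute
1 of the 4 is obtuse.

1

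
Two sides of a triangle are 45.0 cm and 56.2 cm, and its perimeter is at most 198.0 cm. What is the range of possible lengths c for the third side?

11.2 < c ≤ 96.8

Triangle inequality alone gives 11.2 < c < 101.2.
The perimeter condition gives c ≤ 198.0 − 45.0 − 56.2 = 96.8.
Intersecting the two: 11.2 < c ≤ 96.8.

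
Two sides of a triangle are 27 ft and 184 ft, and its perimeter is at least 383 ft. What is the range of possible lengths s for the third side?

172 ≤ s < 211 ft

Triangle inequality alone gives 157 < s < 211.
The perimeter condition gives s ≥ 383 − 27 − 184 = 172.
Intersecting the two: 172 ≤ s < 211.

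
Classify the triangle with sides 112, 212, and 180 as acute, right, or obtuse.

right

Compare the square of the longest side to the sum of squares of the other two: 112² + 180² = 44944 = 212².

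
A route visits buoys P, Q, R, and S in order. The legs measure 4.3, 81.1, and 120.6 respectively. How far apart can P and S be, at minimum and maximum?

35.2 ≤ PS ≤ 206.0

The maximum is all hops collinear in one direction: 4.3 + 81.1 + 120.6 = 206.0.
The longest hop is 120.6; the others sum to 85.4. Folding the others back against it leaves at least 120.6 − 85.4 = 35.2.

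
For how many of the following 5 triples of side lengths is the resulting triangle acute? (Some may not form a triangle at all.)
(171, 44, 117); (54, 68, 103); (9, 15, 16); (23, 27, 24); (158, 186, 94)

(171,44,117): 44+117 ≤ 171, not a triangle
(54,68,103): 54²+68² = 7540 < 10609 = 103² → obtuse
(9,15,16): 9²+15² = 306 > 256 = 16² → acute
(23,27,24): 23²+24² = 1105 > 729 = 27² → acute
(158,186,94): 94²+158² = 33800 < 34596 = 186² → obtuse
2 of the 5 are acute.

2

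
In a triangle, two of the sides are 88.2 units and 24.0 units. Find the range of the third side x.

64.2 < x < 112.2

By the triangle inequality, x must be less than 88.2 + 24.0 = 112.2 and greater than |88.2 − 24.0| = 64.2.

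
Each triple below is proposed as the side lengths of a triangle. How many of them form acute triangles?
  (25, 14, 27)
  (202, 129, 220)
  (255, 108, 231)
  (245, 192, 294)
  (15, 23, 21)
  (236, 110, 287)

(25,14,27): 14²+25² = 821 > 729 = 27² → acute
(202,129,220): 129²+202² = 57445 > 48400 = 220² → acute
(255,108,231): 108²+231² = 65025 = 255² → right
(245,192,294): 192²+245² = 96889 > 86436 = 294² → acute
(15,23,21): 15²+21² = 666 > 529 = 23² → acute
(236,110,287): 110²+236² = 67796 < 82369 = 287² → obtuse
4 of the 6 are acute.

4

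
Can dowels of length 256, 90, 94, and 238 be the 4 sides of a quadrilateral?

Yes

A quadrilateral exists iff every side is shorter than the sum of the others — equivalently, the longest side is less than the sum of the rest.
Longest side 256 < 422 (sum of the remaining 3), so yes.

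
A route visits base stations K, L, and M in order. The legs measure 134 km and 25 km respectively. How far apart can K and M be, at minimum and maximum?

By the triangle inequality, |134 − 25| ≤ KM ≤ 134 + 25.

109 ≤ KM ≤ 159 km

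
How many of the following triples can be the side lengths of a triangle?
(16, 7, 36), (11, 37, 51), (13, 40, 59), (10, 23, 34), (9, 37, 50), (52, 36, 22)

(7,16,36): 7+16 ≤ 36 → not valid
(11,37,51): 11+37 ≤ 51 → not valid
(13,40,59): 13+40 ≤ 59 → not valid
(10,23,34): 10+23 ≤ 34 → not valid
(9,37,50): 9+37 ≤ 50 → not valid
(22,36,52): 22+36 > 52 → valid
1 of the 6 triples forms a triangle.

1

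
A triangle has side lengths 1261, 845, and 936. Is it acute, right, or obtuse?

Compare the square of the longest side to the sum of squares of the other two: 845² + 936² = 1590121 = 1261².

right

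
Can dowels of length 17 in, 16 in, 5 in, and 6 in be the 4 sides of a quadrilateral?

A quadrilateral exists iff every side is shorter than the sum of the others — equivalently, the longest side is less than the sum of the rest.
Longest side 17 < 27 (sum of the remaining 3), so yes.

Yes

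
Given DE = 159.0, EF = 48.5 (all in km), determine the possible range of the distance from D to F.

By the triangle inequality, |159.0 − 48.5| ≤ DF ≤ 159.0 + 48.5.

110.5 ≤ DF ≤ 207.5 km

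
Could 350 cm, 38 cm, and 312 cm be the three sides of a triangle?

No

The two shorter sides sum to 350, exactly equal to the longest side 350.
That gives only a degenerate (flat) triangle — the inequality must be strict.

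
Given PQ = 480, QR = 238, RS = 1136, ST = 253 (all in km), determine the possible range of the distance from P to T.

165 ≤ PT ≤ 2107 km

The maximum is all hops collinear in one direction: 480 + 238 + 1136 + 253 = 2107.
The longest hop is 1136; the others sum to 971. Folding the others back against it leaves at least 1136 − 971 = 165.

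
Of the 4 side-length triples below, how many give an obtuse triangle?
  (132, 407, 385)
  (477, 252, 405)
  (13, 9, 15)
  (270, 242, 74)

1

(132,407,385): 132²+385² = 165649 = 407² → right
(477,252,405): 252²+405² = 227529 = 477² → right
(13,9,15): 9²+13² = 250 > 225 = 15² → acute
(270,242,74): 74²+242² = 64040 < 72900 = 270² → obtuse
1 of the 4 is obtuse.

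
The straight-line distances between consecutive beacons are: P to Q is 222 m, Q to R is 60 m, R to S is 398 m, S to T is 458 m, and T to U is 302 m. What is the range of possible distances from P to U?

The maximum is all hops collinear in one direction: 222 + 60 + 398 + 458 + 302 = 1440.
The longest hop is 458; the others sum to 982. Since 458 ≤ 982, the path can fold back on itself completely, so the minimum distance is 0.

0 ≤ PU ≤ 1440 m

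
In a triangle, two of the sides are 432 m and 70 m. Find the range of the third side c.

362 < c < 502

By the triangle inequality, c must be less than 432 + 70 = 502 and greater than |432 − 70| = 362.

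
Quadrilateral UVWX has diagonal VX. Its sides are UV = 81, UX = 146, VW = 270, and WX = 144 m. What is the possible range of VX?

126 < VX < 227

From triangle UVX: |81 − 146| < VX < 81 + 146, i.e. 65 < VX < 227.
From triangle WVX: 126 < VX < 414.
Both must hold, so VX lies in the intersection.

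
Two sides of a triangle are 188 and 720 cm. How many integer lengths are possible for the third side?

375

The third side lies in the open interval (532, 908).
Integers from 533 to 907 inclusive: 907 − 533 + 1 = 375.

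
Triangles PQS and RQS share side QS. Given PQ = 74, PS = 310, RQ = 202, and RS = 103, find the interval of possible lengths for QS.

From triangle PQS: |74 − 310| < QS < 74 + 310, i.e. 236 < QS < 384.
From triangle RQS: 99 < QS < 305.
Both must hold, so QS lies in the intersection.

236 < QS < 305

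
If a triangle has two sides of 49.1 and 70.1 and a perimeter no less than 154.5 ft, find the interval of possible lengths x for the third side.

Triangle inequality alone gives 21.0 < x < 119.2.
The perimeter condition gives x ≥ 154.5 − 49.1 − 70.1 = 35.3.
Intersecting the two: 35.3 ≤ x < 119.2.

35.3 ≤ x < 119.2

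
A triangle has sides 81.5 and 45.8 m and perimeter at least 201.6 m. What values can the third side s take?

74.3 ≤ s < 127.3

Triangle inequality alone gives 35.7 < s < 127.3.
The perimeter condition gives s ≥ 201.6 − 81.5 − 45.8 = 74.3.
Intersecting the two: 74.3 ≤ s < 127.3.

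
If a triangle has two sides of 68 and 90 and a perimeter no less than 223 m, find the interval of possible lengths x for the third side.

Triangle inequality alone gives 22 < x < 158.
The perimeter condition gives x ≥ 223 − 68 − 90 = 65.
Intersecting the two: 65 ≤ x < 158.

65 ≤ x < 158 m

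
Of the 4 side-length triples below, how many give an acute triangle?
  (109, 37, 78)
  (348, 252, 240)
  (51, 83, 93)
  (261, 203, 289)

2

(109,37,78): 37²+78² = 7453 < 11881 = 109² → obtuse
(348,252,240): 240²+252² = 121104 = 348² → right
(51,83,93): 51²+83² = 9490 > 8649 = 93² → acute
(261,203,289): 203²+261² = 109330 > 83521 = 289² → acute
2 of the 4 are acute.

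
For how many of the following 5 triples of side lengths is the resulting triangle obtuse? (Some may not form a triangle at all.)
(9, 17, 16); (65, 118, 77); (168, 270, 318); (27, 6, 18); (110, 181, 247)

2

(9,17,16): 9²+16² = 337 > 289 = 17² → acute
(65,118,77): 65²+77² = 10154 < 13924 = 118² → obtuse
(168,270,318): 168²+270² = 101124 = 318² → right
(27,6,18): 6+18 ≤ 27, not a triangle
(110,181,247): 110²+181² = 44861 < 61009 = 247² → obtuse
2 of the 5 are obtuse.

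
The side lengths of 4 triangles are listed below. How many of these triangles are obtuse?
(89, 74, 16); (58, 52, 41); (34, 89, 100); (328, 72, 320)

(89,74,16): 16²+74² = 5732 < 7921 = 89² → obtuse
(58,52,41): 41²+52² = 4385 > 3364 = 58² → acute
(34,89,100): 34²+89² = 9077 < 10000 = 100² → obtuse
(328,72,320): 72²+320² = 107584 = 328² → right
2 of the 4 are obtuse.

2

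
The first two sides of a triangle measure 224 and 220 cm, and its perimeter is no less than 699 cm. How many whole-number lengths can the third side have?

189

Triangle inequality: 4 < x < 444. Perimeter ≥ 699 gives x ≥ 699 − 224 − 220 = 255.
So 255 ≤ x < 444; integers 255 through 443: 189 values.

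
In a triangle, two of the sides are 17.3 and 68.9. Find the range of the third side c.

51.6 < c < 86.2

By the triangle inequality, c must be less than 17.3 + 68.9 = 86.2 and greater than |17.3 − 68.9| = 51.6.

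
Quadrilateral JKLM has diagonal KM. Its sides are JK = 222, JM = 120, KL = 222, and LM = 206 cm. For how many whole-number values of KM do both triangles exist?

239

From triangle JKM: 102 < KM < 342.
From triangle LKM: 16 < KM < 428.
Intersection: 102 < KM < 342, so integers 103 through 341: 239 values.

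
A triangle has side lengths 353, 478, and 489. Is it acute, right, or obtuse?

Compare the square of the longest side to the sum of squares of the other two: 353² + 478² = 353093 > 239121 = 489².

acute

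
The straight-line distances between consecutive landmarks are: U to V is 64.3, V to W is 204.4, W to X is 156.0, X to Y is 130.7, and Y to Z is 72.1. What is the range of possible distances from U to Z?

The maximum is all hops collinear in one direction: 64.3 + 204.4 + 156.0 + 130.7 + 72.1 = 627.5.
The longest hop is 204.4; the others sum to 423.1. Since 204.4 ≤ 423.1, the path can fold back on itself completely, so the minimum distance is 0.

0 ≤ UZ ≤ 627.5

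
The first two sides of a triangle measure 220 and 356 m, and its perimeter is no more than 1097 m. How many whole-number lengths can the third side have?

Triangle inequality: 136 < x < 576. Perimeter ≤ 1097 gives x ≤ 1097 − 220 − 356 = 521.
So 136 < x ≤ 521; integers 137 through 521: 385 values.

385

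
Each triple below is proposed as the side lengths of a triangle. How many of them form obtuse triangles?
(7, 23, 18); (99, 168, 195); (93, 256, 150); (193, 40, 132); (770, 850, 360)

(7,23,18): 7²+18² = 373 < 529 = 23² → obtuse
(99,168,195): 99²+168² = 38025 = 195² → right
(93,256,150): 93+150 ≤ 256, not a triangle
(193,40,132): 40+132 ≤ 193, not a triangle
(770,850,360): 360²+770² = 722500 = 850² → right
1 of the 5 is obtuse.

1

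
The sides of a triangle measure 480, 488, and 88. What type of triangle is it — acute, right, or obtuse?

Compare the square of the longest side to the sum of squares of the other two: 88² + 480² = 238144 = 488².

right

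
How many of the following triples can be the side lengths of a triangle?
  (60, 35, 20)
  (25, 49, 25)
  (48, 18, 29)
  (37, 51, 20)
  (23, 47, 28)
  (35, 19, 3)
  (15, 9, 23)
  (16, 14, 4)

(20,35,60): 20+35 ≤ 60 → not valid
(25,25,49): 25+25 > 49 → valid
(18,29,48): 18+29 ≤ 48 → not valid
(20,37,51): 20+37 > 51 → valid
(23,28,47): 23+28 > 47 → valid
(3,19,35): 3+19 ≤ 35 → not valid
(9,15,23): 9+15 > 23 → valid
(4,14,16): 4+14 > 16 → valid
5 of the 8 triples form a triangle.

5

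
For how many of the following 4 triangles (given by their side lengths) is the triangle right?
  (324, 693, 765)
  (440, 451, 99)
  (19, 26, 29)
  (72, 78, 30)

3

(324,693,765): 324²+693² = 585225 = 765² → right
(440,451,99): 99²+440² = 203401 = 451² → right
(19,26,29): 19²+26² = 1037 > 841 = 29² → acute
(72,78,30): 30²+72² = 6084 = 78² → right
3 of the 4 are right.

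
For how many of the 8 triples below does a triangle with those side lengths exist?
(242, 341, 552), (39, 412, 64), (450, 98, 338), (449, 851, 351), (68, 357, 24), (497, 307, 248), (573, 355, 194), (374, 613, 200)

2

(242,341,552): 242+341 > 552 → valid
(39,64,412): 39+64 ≤ 412 → not valid
(98,338,450): 98+338 ≤ 450 → not valid
(351,449,851): 351+449 ≤ 851 → not valid
(24,68,357): 24+68 ≤ 357 → not valid
(248,307,497): 248+307 > 497 → valid
(194,355,573): 194+355 ≤ 573 → not valid
(200,374,613): 200+374 ≤ 613 → not valid
2 of the 8 triples form a triangle.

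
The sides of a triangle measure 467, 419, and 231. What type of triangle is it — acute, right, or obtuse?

acute

Compare the square of the longest side to the sum of squares of the other two: 231² + 419² = 228922 > 218089 = 467².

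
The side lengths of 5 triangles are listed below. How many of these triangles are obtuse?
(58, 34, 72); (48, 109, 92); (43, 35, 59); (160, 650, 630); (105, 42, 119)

4

(58,34,72): 34²+58² = 4520 < 5184 = 72² → obtuse
(48,109,92): 48²+92² = 10768 < 11881 = 109² → obtuse
(43,35,59): 35²+43² = 3074 < 3481 = 59² → obtuse
(160,650,630): 160²+630² = 422500 = 650² → right
(105,42,119): 42²+105² = 12789 < 14161 = 119² → obtuse
4 of the 5 are obtuse.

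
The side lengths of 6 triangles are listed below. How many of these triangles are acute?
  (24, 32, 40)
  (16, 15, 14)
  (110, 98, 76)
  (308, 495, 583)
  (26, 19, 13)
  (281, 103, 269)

(24,32,40): 24²+32² = 1600 = 40² → right
(16,15,14): 14²+15² = 421 > 256 = 16² → acute
(110,98,76): 76²+98² = 15380 > 12100 = 110² → acute
(308,495,583): 308²+495² = 339889 = 583² → right
(26,19,13): 13²+19² = 530 < 676 = 26² → obtuse
(281,103,269): 103²+269² = 82970 > 78961 = 281² → acute
3 of the 6 are acute.

3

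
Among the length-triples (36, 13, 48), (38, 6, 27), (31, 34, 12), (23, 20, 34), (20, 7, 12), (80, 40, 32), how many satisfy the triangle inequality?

3

(13,36,48): 13+36 > 48 → valid
(6,27,38): 6+27 ≤ 38 → not valid
(12,31,34): 12+31 > 34 → valid
(20,23,34): 20+23 > 34 → valid
(7,12,20): 7+12 ≤ 20 → not valid
(32,40,80): 32+40 ≤ 80 → not valid
3 of the 6 triples form a triangle.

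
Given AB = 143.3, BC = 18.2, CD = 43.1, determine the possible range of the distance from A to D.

82.0 ≤ AD ≤ 204.6

The maximum is all hops collinear in one direction: 143.3 + 18.2 + 43.1 = 204.6.
The longest hop is 143.3; the others sum to 61.3. Folding the others back against it leaves at least 143.3 − 61.3 = 82.0.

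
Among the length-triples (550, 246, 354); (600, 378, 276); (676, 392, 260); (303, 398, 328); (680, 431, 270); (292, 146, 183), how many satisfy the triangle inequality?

5

(246,354,550): 246+354 > 550 → valid
(276,378,600): 276+378 > 600 → valid
(260,392,676): 260+392 ≤ 676 → not valid
(303,328,398): 303+328 > 398 → valid
(270,431,680): 270+431 > 680 → valid
(146,183,292): 146+183 > 292 → valid
5 of the 6 triples form a triangle.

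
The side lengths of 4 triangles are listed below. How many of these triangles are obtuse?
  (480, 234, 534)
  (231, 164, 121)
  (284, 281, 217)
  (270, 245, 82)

2

(480,234,534): 234²+480² = 285156 = 534² → right
(231,164,121): 121²+164² = 41537 < 53361 = 231² → obtuse
(284,281,217): 217²+281² = 126050 > 80656 = 284² → acute
(270,245,82): 82²+245² = 66749 < 72900 = 270² → obtuse
2 of the 4 are obtuse.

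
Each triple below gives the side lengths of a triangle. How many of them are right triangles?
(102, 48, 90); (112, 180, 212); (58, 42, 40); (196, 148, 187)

3

(102,48,90): 48²+90² = 10404 = 102² → right
(112,180,212): 112²+180² = 44944 = 212² → right
(58,42,40): 40²+42² = 3364 = 58² → right
(196,148,187): 148²+187² = 56873 > 38416 = 196² → acute
3 of the 4 are right.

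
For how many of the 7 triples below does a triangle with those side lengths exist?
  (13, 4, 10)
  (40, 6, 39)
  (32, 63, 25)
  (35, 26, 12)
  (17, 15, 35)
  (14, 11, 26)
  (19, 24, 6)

4

(4,10,13): 4+10 > 13 → valid
(6,39,40): 6+39 > 40 → valid
(25,32,63): 25+32 ≤ 63 → not valid
(12,26,35): 12+26 > 35 → valid
(15,17,35): 15+17 ≤ 35 → not valid
(11,14,26): 11+14 ≤ 26 → not valid
(6,19,24): 6+19 > 24 → valid
4 of the 7 triples form a triangle.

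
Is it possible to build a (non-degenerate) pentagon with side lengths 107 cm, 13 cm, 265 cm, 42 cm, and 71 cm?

No

For a pentagon, each side must be shorter than the sum of the others.
Here the longest side is 265, but the remaining 4 sides sum to only 233.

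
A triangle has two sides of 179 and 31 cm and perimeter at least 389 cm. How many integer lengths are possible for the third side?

Triangle inequality: 148 < x < 210. Perimeter ≥ 389 gives x ≥ 389 − 179 − 31 = 179.
So 179 ≤ x < 210; integers 179 through 209: 31 values.

31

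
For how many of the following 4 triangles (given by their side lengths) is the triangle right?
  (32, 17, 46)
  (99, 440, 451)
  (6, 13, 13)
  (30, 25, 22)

1

(32,17,46): 17²+32² = 1313 < 2116 = 46² → obtuse
(99,440,451): 99²+440² = 203401 = 451² → right
(6,13,13): 6²+13² = 205 > 169 = 13² → acute
(30,25,22): 22²+25² = 1109 > 900 = 30² → acute
1 of the 4 is right.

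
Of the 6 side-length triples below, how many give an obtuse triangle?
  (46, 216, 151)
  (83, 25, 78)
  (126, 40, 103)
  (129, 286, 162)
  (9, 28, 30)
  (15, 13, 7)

(46,216,151): 46+151 ≤ 216, not a triangle
(83,25,78): 25²+78² = 6709 < 6889 = 83² → obtuse
(126,40,103): 40²+103² = 12209 < 15876 = 126² → obtuse
(129,286,162): 129²+162² = 42885 < 81796 = 286² → obtuse
(9,28,30): 9²+28² = 865 < 900 = 30² → obtuse
(15,13,7): 7²+13² = 218 < 225 = 15² → obtuse
5 of the 6 are obtuse.

5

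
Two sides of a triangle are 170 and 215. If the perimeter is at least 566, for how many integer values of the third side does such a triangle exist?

204

Triangle inequality: 45 < x < 385. Perimeter ≥ 566 gives x ≥ 566 − 170 − 215 = 181.
So 181 ≤ x < 385; integers 181 through 384: 204 values.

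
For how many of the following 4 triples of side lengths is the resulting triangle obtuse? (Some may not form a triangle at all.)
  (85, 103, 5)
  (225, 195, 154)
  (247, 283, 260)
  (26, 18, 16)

(85,103,5): 5+85 ≤ 103, not a triangle
(225,195,154): 154²+195² = 61741 > 50625 = 225² → acute
(247,283,260): 247²+260² = 128609 > 80089 = 283² → acute
(26,18,16): 16²+18² = 580 < 676 = 26² → obtuse
1 of the 4 is obtuse.

1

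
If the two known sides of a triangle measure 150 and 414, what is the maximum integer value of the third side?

The third side must be strictly less than 150 + 414 = 564.
The largest integer below 564 is 563.

563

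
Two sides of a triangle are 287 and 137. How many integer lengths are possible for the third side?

The third side lies in the open interval (150, 424).
Integers from 151 to 423 inclusive: 423 − 151 + 1 = 273.

273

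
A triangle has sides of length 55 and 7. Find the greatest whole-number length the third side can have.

61

The third side must be strictly less than 55 + 7 = 62.
The largest integer below 62 is 61.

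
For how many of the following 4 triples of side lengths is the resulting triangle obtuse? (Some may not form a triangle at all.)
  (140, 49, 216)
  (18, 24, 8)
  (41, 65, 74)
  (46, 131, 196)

1

(140,49,216): 49+140 ≤ 216, not a triangle
(18,24,8): 8²+18² = 388 < 576 = 24² → obtuse
(41,65,74): 41²+65² = 5906 > 5476 = 74² → acute
(46,131,196): 46+131 ≤ 196, not a triangle
1 of the 4 is obtuse.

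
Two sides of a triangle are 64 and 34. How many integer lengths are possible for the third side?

The third side lies in the open interval (30, 98).
Integers from 31 to 97 inclusive: 97 − 31 + 1 = 67.

67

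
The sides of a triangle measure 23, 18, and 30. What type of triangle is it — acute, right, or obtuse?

Compare the square of the longest side to the sum of squares of the other two: 18² + 23² = 853 < 900 = 30².

obtuse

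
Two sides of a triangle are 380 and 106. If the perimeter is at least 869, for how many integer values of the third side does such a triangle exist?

103

Triangle inequality: 274 < x < 486. Perimeter ≥ 869 gives x ≥ 869 − 380 − 106 = 383.
So 383 ≤ x < 486; integers 383 through 485: 103 values.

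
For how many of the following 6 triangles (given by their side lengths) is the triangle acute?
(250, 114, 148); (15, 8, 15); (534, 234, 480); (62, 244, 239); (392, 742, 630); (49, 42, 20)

(250,114,148): 114²+148² = 34900 < 62500 = 250² → obtuse
(15,8,15): 8²+15² = 289 > 225 = 15² → acute
(534,234,480): 234²+480² = 285156 = 534² → right
(62,244,239): 62²+239² = 60965 > 59536 = 244² → acute
(392,742,630): 392²+630² = 550564 = 742² → right
(49,42,20): 20²+42² = 2164 < 2401 = 49² → obtuse
2 of the 6 are acute.

2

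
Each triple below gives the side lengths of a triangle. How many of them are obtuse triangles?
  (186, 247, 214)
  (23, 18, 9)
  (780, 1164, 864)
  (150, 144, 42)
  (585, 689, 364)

(186,247,214): 186²+214² = 80392 > 61009 = 247² → acute
(23,18,9): 9²+18² = 405 < 529 = 23² → obtuse
(780,1164,864): 780²+864² = 1354896 = 1164² → right
(150,144,42): 42²+144² = 22500 = 150² → right
(585,689,364): 364²+585² = 474721 = 689² → right
1 of the 5 is obtuse.

1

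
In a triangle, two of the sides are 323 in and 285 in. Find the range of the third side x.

38 < x < 608

By the triangle inequality, x must be less than 323 + 285 = 608 and greater than |323 − 285| = 38.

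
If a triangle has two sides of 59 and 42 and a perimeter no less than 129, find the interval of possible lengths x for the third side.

28 ≤ x < 101

Triangle inequality alone gives 17 < x < 101.
The perimeter condition gives x ≥ 129 − 59 − 42 = 28.
Intersecting the two: 28 ≤ x < 101.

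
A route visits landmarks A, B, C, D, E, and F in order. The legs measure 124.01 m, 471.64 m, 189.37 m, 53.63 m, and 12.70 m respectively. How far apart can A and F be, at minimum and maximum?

The maximum is all hops collinear in one direction: 124.01 + 471.64 + 189.37 + 53.63 + 12.70 = 851.35.
The longest hop is 471.64; the others sum to 379.71. Folding the others back against it leaves at least 471.64 − 379.71 = 91.93.

91.93 ≤ AF ≤ 851.35 m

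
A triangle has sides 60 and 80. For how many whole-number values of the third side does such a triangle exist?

119

The third side lies in the open interval (20, 140).
Integers from 21 to 139 inclusive: 139 − 21 + 1 = 119.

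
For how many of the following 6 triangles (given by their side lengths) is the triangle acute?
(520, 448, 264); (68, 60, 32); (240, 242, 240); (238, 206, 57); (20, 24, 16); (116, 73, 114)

3

(520,448,264): 264²+448² = 270400 = 520² → right
(68,60,32): 32²+60² = 4624 = 68² → right
(240,242,240): 240²+240² = 115200 > 58564 = 242² → acute
(238,206,57): 57²+206² = 45685 < 56644 = 238² → obtuse
(20,24,16): 16²+20² = 656 > 576 = 24² → acute
(116,73,114): 73²+114² = 18325 > 13456 = 116² → acute
3 of the 6 are acute.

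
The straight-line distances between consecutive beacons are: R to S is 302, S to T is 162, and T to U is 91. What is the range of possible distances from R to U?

The maximum is all hops collinear in one direction: 302 + 162 + 91 = 555.
The longest hop is 302; the others sum to 253. Folding the others back against it leaves at least 302 − 253 = 49.

49 ≤ RU ≤ 555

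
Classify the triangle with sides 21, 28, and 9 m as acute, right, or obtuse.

obtuse

Compare the square of the longest side to the sum of squares of the other two: 9² + 21² = 522 < 784 = 28².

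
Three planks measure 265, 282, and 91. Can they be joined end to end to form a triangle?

Yes

The longest side is 282, and the other two sum to 356.
Since 356 > 282, the triangle inequality holds.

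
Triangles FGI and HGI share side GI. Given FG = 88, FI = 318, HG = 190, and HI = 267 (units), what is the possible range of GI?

From triangle FGI: |88 − 318| < GI < 88 + 318, i.e. 230 < GI < 406.
From triangle HGI: 77 < GI < 457.
Both must hold, so GI lies in the intersection.

230 < GI < 406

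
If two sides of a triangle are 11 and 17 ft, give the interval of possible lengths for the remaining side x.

6 < x < 28 (ft)

By the triangle inequality, x must be less than 11 + 17 = 28 and greater than |11 − 17| = 6.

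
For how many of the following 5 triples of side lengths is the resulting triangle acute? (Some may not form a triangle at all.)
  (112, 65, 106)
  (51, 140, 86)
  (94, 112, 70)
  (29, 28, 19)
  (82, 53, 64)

4

(112,65,106): 65²+106² = 15461 > 12544 = 112² → acute
(51,140,86): 51+86 ≤ 140, not a triangle
(94,112,70): 70²+94² = 13736 > 12544 = 112² → acute
(29,28,19): 19²+28² = 1145 > 841 = 29² → acute
(82,53,64): 53²+64² = 6905 > 6724 = 82² → acute
4 of the 5 are acute.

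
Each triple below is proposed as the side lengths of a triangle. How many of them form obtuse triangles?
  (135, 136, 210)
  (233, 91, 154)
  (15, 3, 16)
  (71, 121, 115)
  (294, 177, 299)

(135,136,210): 135²+136² = 36721 < 44100 = 210² → obtuse
(233,91,154): 91²+154² = 31997 < 54289 = 233² → obtuse
(15,3,16): 3²+15² = 234 < 256 = 16² → obtuse
(71,121,115): 71²+115² = 18266 > 14641 = 121² → acute
(294,177,299): 177²+294² = 117765 > 89401 = 299² → acute
3 of the 5 are obtuse.

3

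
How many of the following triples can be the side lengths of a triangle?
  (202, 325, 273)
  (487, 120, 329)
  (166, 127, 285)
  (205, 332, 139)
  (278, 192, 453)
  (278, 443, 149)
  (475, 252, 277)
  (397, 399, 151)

6

(202,273,325): 202+273 > 325 → valid
(120,329,487): 120+329 ≤ 487 → not valid
(127,166,285): 127+166 > 285 → valid
(139,205,332): 139+205 > 332 → valid
(192,278,453): 192+278 > 453 → valid
(149,278,443): 149+278 ≤ 443 → not valid
(252,277,475): 252+277 > 475 → valid
(151,397,399): 151+397 > 399 → valid
6 of the 8 triples form a triangle.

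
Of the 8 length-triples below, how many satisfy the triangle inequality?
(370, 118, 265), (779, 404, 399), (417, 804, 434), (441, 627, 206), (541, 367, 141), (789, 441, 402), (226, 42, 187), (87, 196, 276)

7

(118,265,370): 118+265 > 370 → valid
(399,404,779): 399+404 > 779 → valid
(417,434,804): 417+434 > 804 → valid
(206,441,627): 206+441 > 627 → valid
(141,367,541): 141+367 ≤ 541 → not valid
(402,441,789): 402+441 > 789 → valid
(42,187,226): 42+187 > 226 → valid
(87,196,276): 87+196 > 276 → valid
7 of the 8 triples form a triangle.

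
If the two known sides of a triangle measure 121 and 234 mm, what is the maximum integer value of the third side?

354

The third side must be strictly less than 121 + 234 = 355.
The largest integer below 355 is 354.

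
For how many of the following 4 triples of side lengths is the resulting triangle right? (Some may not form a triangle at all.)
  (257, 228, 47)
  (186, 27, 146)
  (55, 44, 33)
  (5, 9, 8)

(257,228,47): 47²+228² = 54193 < 66049 = 257² → obtuse
(186,27,146): 27+146 ≤ 186, not a triangle
(55,44,33): 33²+44² = 3025 = 55² → right
(5,9,8): 5²+8² = 89 > 81 = 9² → acute
1 of the 4 is right.

1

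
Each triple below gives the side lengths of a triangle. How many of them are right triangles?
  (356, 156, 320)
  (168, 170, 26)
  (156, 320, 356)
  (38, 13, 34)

(356,156,320): 156²+320² = 126736 = 356² → right
(168,170,26): 26²+168² = 28900 = 170² → right
(156,320,356): 156²+320² = 126736 = 356² → right
(38,13,34): 13²+34² = 1325 < 1444 = 38² → obtuse
3 of the 4 are right.

3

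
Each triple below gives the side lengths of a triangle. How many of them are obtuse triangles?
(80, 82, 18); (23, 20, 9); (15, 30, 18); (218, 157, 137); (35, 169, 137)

(80,82,18): 18²+80² = 6724 = 82² → right
(23,20,9): 9²+20² = 481 < 529 = 23² → obtuse
(15,30,18): 15²+18² = 549 < 900 = 30² → obtuse
(218,157,137): 137²+157² = 43418 < 47524 = 218² → obtuse
(35,169,137): 35²+137² = 19994 < 28561 = 169² → obtuse
4 of the 5 are obtuse.

4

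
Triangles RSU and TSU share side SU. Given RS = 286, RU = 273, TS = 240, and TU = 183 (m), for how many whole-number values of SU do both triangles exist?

From triangle RSU: 13 < SU < 559.
From triangle TSU: 57 < SU < 423.
Intersection: 57 < SU < 423, so integers 58 through 422: 365 values.

365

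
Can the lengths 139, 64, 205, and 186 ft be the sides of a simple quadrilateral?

A quadrilateral exists iff every side is shorter than the sum of the others — equivalently, the longest side is less than the sum of the rest.
Longest side 205 < 389 (sum of the remaining 3), so yes.

Yes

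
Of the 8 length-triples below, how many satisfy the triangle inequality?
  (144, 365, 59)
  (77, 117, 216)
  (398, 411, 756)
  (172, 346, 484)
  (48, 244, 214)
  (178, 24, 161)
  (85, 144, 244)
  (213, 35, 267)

(59,144,365): 59+144 ≤ 365 → not valid
(77,117,216): 77+117 ≤ 216 → not valid
(398,411,756): 398+411 > 756 → valid
(172,346,484): 172+346 > 484 → valid
(48,214,244): 48+214 > 244 → valid
(24,161,178): 24+161 > 178 → valid
(85,144,244): 85+144 ≤ 244 → not valid
(35,213,267): 35+213 ≤ 267 → not valid
4 of the 8 triples form a triangle.

4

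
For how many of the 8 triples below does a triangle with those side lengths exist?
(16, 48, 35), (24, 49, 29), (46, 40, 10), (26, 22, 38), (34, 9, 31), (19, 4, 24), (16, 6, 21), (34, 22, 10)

(16,35,48): 16+35 > 48 → valid
(24,29,49): 24+29 > 49 → valid
(10,40,46): 10+40 > 46 → valid
(22,26,38): 22+26 > 38 → valid
(9,31,34): 9+31 > 34 → valid
(4,19,24): 4+19 ≤ 24 → not valid
(6,16,21): 6+16 > 21 → valid
(10,22,34): 10+22 ≤ 34 → not valid
6 of the 8 triples form a triangle.

6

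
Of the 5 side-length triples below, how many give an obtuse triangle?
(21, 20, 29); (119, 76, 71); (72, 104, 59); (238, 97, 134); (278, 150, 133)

3

(21,20,29): 20²+21² = 841 = 29² → right
(119,76,71): 71²+76² = 10817 < 14161 = 119² → obtuse
(72,104,59): 59²+72² = 8665 < 10816 = 104² → obtuse
(238,97,134): 97+134 ≤ 238, not a triangle
(278,150,133): 133²+150² = 40189 < 77284 = 278² → obtuse
3 of the 5 are obtuse.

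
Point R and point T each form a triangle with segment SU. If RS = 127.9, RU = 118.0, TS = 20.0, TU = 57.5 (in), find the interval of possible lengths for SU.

From triangle RSU: |127.9 − 118.0| < SU < 127.9 + 118.0, i.e. 9.9 < SU < 245.9.
From triangle TSU: 37.5 < SU < 77.5.
Both must hold, so SU lies in the intersection.

37.5 < SU < 77.5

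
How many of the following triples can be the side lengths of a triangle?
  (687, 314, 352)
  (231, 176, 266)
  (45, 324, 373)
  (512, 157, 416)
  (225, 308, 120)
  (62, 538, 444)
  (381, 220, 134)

(314,352,687): 314+352 ≤ 687 → not valid
(176,231,266): 176+231 > 266 → valid
(45,324,373): 45+324 ≤ 373 → not valid
(157,416,512): 157+416 > 512 → valid
(120,225,308): 120+225 > 308 → valid
(62,444,538): 62+444 ≤ 538 → not valid
(134,220,381): 134+220 ≤ 381 → not valid
3 of the 7 triples form a triangle.

3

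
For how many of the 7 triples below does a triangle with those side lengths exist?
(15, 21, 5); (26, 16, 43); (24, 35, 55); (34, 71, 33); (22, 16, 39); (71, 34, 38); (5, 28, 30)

3

(5,15,21): 5+15 ≤ 21 → not valid
(16,26,43): 16+26 ≤ 43 → not valid
(24,35,55): 24+35 > 55 → valid
(33,34,71): 33+34 ≤ 71 → not valid
(16,22,39): 16+22 ≤ 39 → not valid
(34,38,71): 34+38 > 71 → valid
(5,28,30): 5+28 > 30 → valid
3 of the 7 triples form a triangle.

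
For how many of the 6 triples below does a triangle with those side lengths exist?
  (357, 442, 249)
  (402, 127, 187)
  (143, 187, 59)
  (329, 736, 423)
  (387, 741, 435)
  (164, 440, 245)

4

(249,357,442): 249+357 > 442 → valid
(127,187,402): 127+187 ≤ 402 → not valid
(59,143,187): 59+143 > 187 → valid
(329,423,736): 329+423 > 736 → valid
(387,435,741): 387+435 > 741 → valid
(164,245,440): 164+245 ≤ 440 → not valid
4 of the 6 triples form a triangle.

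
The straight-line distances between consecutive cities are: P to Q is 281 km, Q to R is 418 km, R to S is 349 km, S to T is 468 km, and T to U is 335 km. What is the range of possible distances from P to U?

0 ≤ PU ≤ 1851 km

The maximum is all hops collinear in one direction: 281 + 418 + 349 + 468 + 335 = 1851.
The longest hop is 468; the others sum to 1383. Since 468 ≤ 1383, the path can fold back on itself completely, so the minimum distance is 0.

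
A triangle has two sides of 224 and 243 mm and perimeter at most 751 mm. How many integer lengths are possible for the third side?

265

Triangle inequality: 19 < x < 467. Perimeter ≤ 751 gives x ≤ 751 − 224 − 243 = 284.
So 19 < x ≤ 284; integers 20 through 284: 265 values.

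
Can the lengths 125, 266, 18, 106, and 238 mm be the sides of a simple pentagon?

A pentagon exists iff every side is shorter than the sum of the others — equivalently, the longest side is less than the sum of the rest.
Longest side 266 < 487 (sum of the remaining 4), so yes.

Yes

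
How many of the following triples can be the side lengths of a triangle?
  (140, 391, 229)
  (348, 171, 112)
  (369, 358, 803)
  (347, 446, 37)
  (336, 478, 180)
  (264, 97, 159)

(140,229,391): 140+229 ≤ 391 → not valid
(112,171,348): 112+171 ≤ 348 → not valid
(358,369,803): 358+369 ≤ 803 → not valid
(37,347,446): 37+347 ≤ 446 → not valid
(180,336,478): 180+336 > 478 → valid
(97,159,264): 97+159 ≤ 264 → not valid
1 of the 6 triples forms a triangle.

1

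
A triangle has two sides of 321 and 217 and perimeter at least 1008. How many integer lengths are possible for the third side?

68

Triangle inequality: 104 < x < 538. Perimeter ≥ 1008 gives x ≥ 1008 − 321 − 217 = 470.
So 470 ≤ x < 538; integers 470 through 537: 68 values.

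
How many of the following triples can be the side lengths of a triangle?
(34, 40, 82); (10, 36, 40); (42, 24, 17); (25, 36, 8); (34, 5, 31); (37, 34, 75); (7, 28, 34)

3

(34,40,82): 34+40 ≤ 82 → not valid
(10,36,40): 10+36 > 40 → valid
(17,24,42): 17+24 ≤ 42 → not valid
(8,25,36): 8+25 ≤ 36 → not valid
(5,31,34): 5+31 > 34 → valid
(34,37,75): 34+37 ≤ 75 → not valid
(7,28,34): 7+28 > 34 → valid
3 of the 7 triples form a triangle.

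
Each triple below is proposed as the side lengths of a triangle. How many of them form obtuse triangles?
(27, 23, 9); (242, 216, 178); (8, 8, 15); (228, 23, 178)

(27,23,9): 9²+23² = 610 < 729 = 27² → obtuse
(242,216,178): 178²+216² = 78340 > 58564 = 242² → acute
(8,8,15): 8²+8² = 128 < 225 = 15² → obtuse
(228,23,178): 23+178 ≤ 228, not a triangle
2 of the 4 are obtuse.

2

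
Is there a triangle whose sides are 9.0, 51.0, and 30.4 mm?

No

The longest side is 51.0, but the other two sum to only 39.4.
39.4 < 51.0, so the triangle inequality fails.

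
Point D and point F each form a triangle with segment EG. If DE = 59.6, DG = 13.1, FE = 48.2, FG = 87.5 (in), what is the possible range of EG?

From triangle DEG: |59.6 − 13.1| < EG < 59.6 + 13.1, i.e. 46.5 < EG < 72.7.
From triangle FEG: 39.3 < EG < 135.7.
Both must hold, so EG lies in the intersection.

46.5 < EG < 72.7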